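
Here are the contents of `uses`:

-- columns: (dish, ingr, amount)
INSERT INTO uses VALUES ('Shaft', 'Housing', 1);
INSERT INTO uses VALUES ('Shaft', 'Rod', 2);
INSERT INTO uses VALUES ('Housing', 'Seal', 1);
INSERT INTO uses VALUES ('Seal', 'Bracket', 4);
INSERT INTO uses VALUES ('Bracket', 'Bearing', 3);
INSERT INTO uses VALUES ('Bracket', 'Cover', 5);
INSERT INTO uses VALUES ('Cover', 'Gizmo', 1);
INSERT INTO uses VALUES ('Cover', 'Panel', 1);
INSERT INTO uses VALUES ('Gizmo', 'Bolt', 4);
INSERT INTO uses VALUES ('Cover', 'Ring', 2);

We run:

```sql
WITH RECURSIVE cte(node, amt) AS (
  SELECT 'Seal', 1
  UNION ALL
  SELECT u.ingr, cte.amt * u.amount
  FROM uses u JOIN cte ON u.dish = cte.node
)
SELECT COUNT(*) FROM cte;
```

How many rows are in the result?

8

Base: (Seal, amt=1).
Iteration 1: components of {Seal} -> Bracket = 1*4 = 4.
Iteration 2: components of {Bracket} -> Bearing = 4*3 = 12, Cover = 4*5 = 20.
Iteration 3: components of {Bearing,Cover} -> Gizmo = 20*1 = 20, Panel = 20*1 = 20, Ring = 20*2 = 40.
Iteration 4: components of {Gizmo,Panel,Ring} -> Bolt = 20*4 = 80.
Iteration 5: no further components; recursion stops.
Total rows emitted: 8.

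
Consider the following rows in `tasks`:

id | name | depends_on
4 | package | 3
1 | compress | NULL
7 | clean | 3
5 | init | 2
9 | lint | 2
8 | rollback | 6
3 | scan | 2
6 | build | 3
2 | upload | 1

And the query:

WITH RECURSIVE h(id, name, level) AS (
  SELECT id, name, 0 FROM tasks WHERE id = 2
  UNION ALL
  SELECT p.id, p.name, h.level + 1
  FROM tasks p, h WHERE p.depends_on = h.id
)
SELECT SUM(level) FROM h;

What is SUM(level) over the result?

Base: id=2 (upload) at level 0.
Iteration 1: rows with depends_on in {2} -> scan (id 3, level 1), init (id 5, level 1), lint (id 9, level 1).
Iteration 2: rows with depends_on in {3,5,9} -> package (id 4, level 2), build (id 6, level 2), clean (id 7, level 2).
Iteration 3: rows with depends_on in {4,6,7} -> rollback (id 8, level 3).
Iteration 4: no rows with depends_on in {8}; recursion stops.
SUM(level) = 0 + 1 + 1 + 1 + 2 + 2 + 2 + 3 = 12.

12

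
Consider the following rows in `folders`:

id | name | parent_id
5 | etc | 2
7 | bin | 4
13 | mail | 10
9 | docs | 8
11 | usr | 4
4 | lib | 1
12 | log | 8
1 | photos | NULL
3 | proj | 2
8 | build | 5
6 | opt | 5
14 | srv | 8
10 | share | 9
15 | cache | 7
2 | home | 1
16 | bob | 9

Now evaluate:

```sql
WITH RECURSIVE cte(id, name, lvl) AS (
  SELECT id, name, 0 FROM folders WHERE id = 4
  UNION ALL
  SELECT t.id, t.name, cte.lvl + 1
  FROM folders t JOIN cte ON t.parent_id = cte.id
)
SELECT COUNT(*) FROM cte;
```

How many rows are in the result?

4

Base: id=4 (lib) at lvl 0.
Iteration 1: rows with parent_id in {4} -> bin (id 7, lvl 1), usr (id 11, lvl 1).
Iteration 2: rows with parent_id in {7,11} -> cache (id 15, lvl 2).
Iteration 3: no rows with parent_id in {15}; recursion stops.
Total rows emitted: 4.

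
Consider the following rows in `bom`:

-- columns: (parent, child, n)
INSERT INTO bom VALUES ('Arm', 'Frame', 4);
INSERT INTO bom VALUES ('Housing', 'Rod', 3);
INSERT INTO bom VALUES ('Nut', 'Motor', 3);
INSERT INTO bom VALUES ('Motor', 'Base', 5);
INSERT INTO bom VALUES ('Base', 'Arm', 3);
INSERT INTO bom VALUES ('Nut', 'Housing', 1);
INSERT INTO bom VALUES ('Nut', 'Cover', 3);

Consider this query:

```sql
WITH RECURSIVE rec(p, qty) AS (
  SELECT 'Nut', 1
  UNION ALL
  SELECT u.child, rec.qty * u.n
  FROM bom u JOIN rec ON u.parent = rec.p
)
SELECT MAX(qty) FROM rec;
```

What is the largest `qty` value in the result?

180

Base: (Nut, qty=1).
Iteration 1: components of {Nut} -> Cover = 1*3 = 3, Housing = 1*1 = 1, Motor = 1*3 = 3.
Iteration 2: components of {Cover,Housing,Motor} -> Base = 3*5 = 15, Rod = 1*3 = 3.
Iteration 3: components of {Base,Rod} -> Arm = 15*3 = 45.
Iteration 4: components of {Arm} -> Frame = 45*4 = 180.
Iteration 5: no further components; recursion stops.
qty values: 1, 1, 3, 3, 3, 15, 45, 180; the maximum is 180.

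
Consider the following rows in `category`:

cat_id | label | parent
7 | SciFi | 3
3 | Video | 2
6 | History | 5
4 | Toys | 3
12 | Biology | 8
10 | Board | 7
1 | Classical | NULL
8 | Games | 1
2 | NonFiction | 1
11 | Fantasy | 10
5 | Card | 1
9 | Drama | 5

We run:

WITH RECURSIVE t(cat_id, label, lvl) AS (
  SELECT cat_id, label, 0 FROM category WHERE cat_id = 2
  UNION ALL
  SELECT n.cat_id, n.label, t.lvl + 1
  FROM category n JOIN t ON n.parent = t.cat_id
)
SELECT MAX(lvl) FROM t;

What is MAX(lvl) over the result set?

Base: cat_id=2 (NonFiction) at lvl 0.
Iteration 1: rows with parent in {2} -> Video (id 3, lvl 1).
Iteration 2: rows with parent in {3} -> Toys (id 4, lvl 2), SciFi (id 7, lvl 2).
Iteration 3: rows with parent in {4,7} -> Board (id 10, lvl 3).
Iteration 4: rows with parent in {10} -> Fantasy (id 11, lvl 4).
Iteration 5: no rows with parent in {11}; recursion stops.
lvl values: 0, 1, 2, 2, 3, 4; the maximum is 4.

4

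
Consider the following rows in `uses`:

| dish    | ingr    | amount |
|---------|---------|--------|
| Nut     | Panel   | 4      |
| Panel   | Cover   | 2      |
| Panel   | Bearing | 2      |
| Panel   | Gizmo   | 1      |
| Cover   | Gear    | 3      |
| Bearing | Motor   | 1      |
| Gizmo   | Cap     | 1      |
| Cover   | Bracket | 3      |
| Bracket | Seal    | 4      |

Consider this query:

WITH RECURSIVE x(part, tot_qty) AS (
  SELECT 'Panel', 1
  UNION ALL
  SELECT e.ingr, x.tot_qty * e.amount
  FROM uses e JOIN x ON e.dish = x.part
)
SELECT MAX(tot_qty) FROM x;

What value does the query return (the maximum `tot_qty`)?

Base: (Panel, tot_qty=1).
Iteration 1: components of {Panel} -> Bearing = 1*2 = 2, Cover = 1*2 = 2, Gizmo = 1*1 = 1.
Iteration 2: components of {Bearing,Cover,Gizmo} -> Bracket = 2*3 = 6, Cap = 1*1 = 1, Gear = 2*3 = 6, Motor = 2*1 = 2.
Iteration 3: components of {Bracket,Cap,Gear,Motor} -> Seal = 6*4 = 24.
Iteration 4: no further components; recursion stops.
tot_qty values: 1, 2, 2, 1, 6, 6, 2, 1, 24; the maximum is 24.

24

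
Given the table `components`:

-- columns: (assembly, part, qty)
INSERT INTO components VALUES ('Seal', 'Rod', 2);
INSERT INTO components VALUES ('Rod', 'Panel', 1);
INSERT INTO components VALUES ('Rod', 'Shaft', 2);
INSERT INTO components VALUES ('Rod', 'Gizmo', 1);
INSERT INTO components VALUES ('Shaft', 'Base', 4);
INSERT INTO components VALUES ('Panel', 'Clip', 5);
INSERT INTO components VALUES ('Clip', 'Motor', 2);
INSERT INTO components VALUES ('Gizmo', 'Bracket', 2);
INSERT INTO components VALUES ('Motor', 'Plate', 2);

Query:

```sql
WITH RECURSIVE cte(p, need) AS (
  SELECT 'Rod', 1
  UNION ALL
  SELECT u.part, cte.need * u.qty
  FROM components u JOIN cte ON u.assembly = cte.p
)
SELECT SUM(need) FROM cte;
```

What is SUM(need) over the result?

Base: (Rod, need=1).
Iteration 1: components of {Rod} -> Gizmo = 1*1 = 1, Panel = 1*1 = 1, Shaft = 1*2 = 2.
Iteration 2: components of {Gizmo,Panel,Shaft} -> Base = 2*4 = 8, Bracket = 1*2 = 2, Clip = 1*5 = 5.
Iteration 3: components of {Base,Bracket,Clip} -> Motor = 5*2 = 10.
Iteration 4: components of {Motor} -> Plate = 10*2 = 20.
Iteration 5: no further components; recursion stops.
SUM(need) = 1 + 1 + 2 + 1 + 5 + 8 + 2 + 10 + 20 = 50.

50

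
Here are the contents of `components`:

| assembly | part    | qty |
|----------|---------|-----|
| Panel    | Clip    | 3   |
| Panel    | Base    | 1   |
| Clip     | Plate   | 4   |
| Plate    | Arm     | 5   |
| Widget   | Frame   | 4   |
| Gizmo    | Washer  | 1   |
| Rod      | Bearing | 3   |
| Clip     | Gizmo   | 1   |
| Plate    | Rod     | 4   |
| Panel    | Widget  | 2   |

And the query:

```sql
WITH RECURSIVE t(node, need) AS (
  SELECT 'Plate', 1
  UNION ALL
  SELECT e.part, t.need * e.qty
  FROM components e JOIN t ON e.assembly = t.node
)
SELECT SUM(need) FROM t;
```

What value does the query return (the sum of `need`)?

Base: (Plate, need=1).
Iteration 1: components of {Plate} -> Arm = 1*5 = 5, Rod = 1*4 = 4.
Iteration 2: components of {Arm,Rod} -> Bearing = 4*3 = 12.
Iteration 3: no further components; recursion stops.
SUM(need) = 1 + 4 + 5 + 12 = 22.

22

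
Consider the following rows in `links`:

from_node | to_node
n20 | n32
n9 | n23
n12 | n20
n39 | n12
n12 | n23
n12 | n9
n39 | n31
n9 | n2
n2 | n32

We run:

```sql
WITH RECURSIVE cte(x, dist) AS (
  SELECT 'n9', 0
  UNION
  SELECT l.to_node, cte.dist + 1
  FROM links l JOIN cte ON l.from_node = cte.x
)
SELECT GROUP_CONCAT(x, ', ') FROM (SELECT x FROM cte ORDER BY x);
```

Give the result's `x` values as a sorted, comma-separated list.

Base: (n9, dist=0).
Iteration 1: edges from {n9} -> (n2, dist=1), (n23, dist=1).
Iteration 2: edges from {n2,n23} -> (n32, dist=2).
Iteration 3: no outgoing edges from {n32}; recursion stops.

n2, n23, n32, n9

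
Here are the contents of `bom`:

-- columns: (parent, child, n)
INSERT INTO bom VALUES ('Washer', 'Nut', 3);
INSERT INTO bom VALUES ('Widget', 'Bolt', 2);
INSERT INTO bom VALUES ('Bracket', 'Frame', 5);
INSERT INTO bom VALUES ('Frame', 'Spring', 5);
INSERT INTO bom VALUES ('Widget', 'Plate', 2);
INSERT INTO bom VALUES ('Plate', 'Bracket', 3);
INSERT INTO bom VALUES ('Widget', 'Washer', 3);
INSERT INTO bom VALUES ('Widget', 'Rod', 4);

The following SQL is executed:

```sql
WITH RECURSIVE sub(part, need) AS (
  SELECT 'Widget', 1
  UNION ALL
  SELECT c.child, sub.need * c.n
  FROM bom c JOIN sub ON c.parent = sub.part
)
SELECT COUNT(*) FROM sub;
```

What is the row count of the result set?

9

Base: (Widget, need=1).
Iteration 1: components of {Widget} -> Bolt = 1*2 = 2, Plate = 1*2 = 2, Rod = 1*4 = 4, Washer = 1*3 = 3.
Iteration 2: components of {Bolt,Plate,Rod,Washer} -> Bracket = 2*3 = 6, Nut = 3*3 = 9.
Iteration 3: components of {Bracket,Nut} -> Frame = 6*5 = 30.
Iteration 4: components of {Frame} -> Spring = 30*5 = 150.
Iteration 5: no further components; recursion stops.
Total rows emitted: 9.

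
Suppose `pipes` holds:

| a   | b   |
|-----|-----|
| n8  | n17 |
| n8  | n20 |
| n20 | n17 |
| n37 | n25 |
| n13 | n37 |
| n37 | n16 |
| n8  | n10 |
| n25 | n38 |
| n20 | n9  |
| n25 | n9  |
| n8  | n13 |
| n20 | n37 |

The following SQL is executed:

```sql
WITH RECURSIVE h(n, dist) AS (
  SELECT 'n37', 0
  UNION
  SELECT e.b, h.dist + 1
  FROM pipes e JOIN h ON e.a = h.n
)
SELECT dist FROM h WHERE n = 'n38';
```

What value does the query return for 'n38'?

Base: (n37, dist=0).
Iteration 1: edges from {n37} -> (n16, dist=1), (n25, dist=1).
Iteration 2: edges from {n16,n25} -> (n38, dist=2), (n9, dist=2).
Iteration 3: no outgoing edges from {n38,n9}; recursion stops.

2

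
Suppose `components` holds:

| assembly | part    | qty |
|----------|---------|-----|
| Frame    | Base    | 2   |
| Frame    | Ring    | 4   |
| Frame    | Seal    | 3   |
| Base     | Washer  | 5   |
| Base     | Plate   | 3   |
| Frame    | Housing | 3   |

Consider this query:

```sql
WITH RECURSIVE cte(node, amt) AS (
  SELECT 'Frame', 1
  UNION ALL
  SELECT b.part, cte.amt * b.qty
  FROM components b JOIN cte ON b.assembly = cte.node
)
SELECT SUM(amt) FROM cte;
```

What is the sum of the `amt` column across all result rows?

29

Base: (Frame, amt=1).
Iteration 1: components of {Frame} -> Base = 1*2 = 2, Housing = 1*3 = 3, Ring = 1*4 = 4, Seal = 1*3 = 3.
Iteration 2: components of {Base,Housing,Ring,Seal} -> Plate = 2*3 = 6, Washer = 2*5 = 10.
Iteration 3: no further components; recursion stops.
SUM(amt) = 1 + 2 + 4 + 3 + 3 + 10 + 6 = 29.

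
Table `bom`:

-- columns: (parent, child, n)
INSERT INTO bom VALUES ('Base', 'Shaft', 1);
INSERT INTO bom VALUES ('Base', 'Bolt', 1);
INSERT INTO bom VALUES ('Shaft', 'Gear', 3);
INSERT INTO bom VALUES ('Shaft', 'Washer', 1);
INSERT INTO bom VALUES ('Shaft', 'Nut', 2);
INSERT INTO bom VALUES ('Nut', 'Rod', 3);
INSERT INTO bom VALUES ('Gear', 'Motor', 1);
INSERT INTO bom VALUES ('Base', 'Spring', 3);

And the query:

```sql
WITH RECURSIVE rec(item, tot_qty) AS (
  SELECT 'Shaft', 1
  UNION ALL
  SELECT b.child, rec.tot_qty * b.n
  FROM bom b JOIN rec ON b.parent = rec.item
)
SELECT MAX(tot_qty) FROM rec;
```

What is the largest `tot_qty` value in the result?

Base: (Shaft, tot_qty=1).
Iteration 1: components of {Shaft} -> Gear = 1*3 = 3, Nut = 1*2 = 2, Washer = 1*1 = 1.
Iteration 2: components of {Gear,Nut,Washer} -> Motor = 3*1 = 3, Rod = 2*3 = 6.
Iteration 3: no further components; recursion stops.
tot_qty values: 1, 3, 1, 2, 3, 6; the maximum is 6.

6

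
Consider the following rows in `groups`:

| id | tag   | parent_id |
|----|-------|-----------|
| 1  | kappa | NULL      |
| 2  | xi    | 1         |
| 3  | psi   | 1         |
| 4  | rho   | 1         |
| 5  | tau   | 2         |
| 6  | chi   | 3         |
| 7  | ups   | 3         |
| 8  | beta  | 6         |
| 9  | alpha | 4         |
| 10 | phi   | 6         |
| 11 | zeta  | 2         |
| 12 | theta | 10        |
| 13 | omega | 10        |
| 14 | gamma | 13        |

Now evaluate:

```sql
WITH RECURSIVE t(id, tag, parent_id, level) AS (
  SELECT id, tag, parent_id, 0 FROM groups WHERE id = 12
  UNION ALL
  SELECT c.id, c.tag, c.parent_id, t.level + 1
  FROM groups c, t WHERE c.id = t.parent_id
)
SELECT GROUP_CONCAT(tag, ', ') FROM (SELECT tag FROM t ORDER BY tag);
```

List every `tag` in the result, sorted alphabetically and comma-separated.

chi, kappa, phi, psi, theta

Base: id=12 (theta), parent_id=10, level 0.
Iteration 1: join on id=10 -> phi (id 10, parent_id=6, level 1).
Iteration 2: join on id=6 -> chi (id 6, parent_id=3, level 2).
Iteration 3: join on id=3 -> psi (id 3, parent_id=1, level 3).
Iteration 4: join on id=1 -> kappa (id 1, parent_id=NULL, level 4).
Iteration 5: parent_id is NULL; no match; recursion stops.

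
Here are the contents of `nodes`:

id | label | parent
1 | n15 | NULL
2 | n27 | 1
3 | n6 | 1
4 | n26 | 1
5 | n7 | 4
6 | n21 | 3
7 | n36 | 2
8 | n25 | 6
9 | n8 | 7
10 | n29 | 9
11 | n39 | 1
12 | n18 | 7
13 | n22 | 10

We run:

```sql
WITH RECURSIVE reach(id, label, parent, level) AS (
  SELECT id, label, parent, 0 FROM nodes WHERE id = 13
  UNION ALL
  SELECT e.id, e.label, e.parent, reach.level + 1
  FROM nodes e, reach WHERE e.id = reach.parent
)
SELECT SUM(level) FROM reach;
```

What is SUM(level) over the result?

15

Base: id=13 (n22), parent=10, level 0.
Iteration 1: join on id=10 -> n29 (id 10, parent=9, level 1).
Iteration 2: join on id=9 -> n8 (id 9, parent=7, level 2).
Iteration 3: join on id=7 -> n36 (id 7, parent=2, level 3).
Iteration 4: join on id=2 -> n27 (id 2, parent=1, level 4).
Iteration 5: join on id=1 -> n15 (id 1, parent=NULL, level 5).
Iteration 6: parent is NULL; no match; recursion stops.
SUM(level) = 0 + 1 + 2 + 3 + 4 + 5 = 15.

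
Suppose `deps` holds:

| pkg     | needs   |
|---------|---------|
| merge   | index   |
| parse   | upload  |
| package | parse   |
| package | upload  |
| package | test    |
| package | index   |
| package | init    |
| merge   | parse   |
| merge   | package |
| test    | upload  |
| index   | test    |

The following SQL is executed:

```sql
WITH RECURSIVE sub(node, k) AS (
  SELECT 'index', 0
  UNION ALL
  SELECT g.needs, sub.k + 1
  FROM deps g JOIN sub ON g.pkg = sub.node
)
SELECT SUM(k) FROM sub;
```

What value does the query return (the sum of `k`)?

3

Base: (index, k=0).
Iteration 1: edges from {index} -> (test, k=1).
Iteration 2: edges from {test} -> (upload, k=2).
Iteration 3: no outgoing edges from {upload}; recursion stops.
SUM(k) = 0 + 1 + 2 = 3.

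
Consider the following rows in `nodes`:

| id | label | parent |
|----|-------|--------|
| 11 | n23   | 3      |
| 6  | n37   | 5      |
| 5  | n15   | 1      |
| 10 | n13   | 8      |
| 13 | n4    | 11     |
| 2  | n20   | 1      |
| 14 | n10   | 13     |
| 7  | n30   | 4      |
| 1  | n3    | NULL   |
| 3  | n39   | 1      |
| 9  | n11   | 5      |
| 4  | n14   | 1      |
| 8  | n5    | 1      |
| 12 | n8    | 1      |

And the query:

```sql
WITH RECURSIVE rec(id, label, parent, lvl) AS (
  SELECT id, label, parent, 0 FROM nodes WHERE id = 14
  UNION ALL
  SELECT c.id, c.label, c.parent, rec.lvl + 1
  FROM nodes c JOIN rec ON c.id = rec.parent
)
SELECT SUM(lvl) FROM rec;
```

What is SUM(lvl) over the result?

10

Base: id=14 (n10), parent=13, lvl 0.
Iteration 1: join on id=13 -> n4 (id 13, parent=11, lvl 1).
Iteration 2: join on id=11 -> n23 (id 11, parent=3, lvl 2).
Iteration 3: join on id=3 -> n39 (id 3, parent=1, lvl 3).
Iteration 4: join on id=1 -> n3 (id 1, parent=NULL, lvl 4).
Iteration 5: parent is NULL; no match; recursion stops.
SUM(lvl) = 0 + 1 + 2 + 3 + 4 = 10.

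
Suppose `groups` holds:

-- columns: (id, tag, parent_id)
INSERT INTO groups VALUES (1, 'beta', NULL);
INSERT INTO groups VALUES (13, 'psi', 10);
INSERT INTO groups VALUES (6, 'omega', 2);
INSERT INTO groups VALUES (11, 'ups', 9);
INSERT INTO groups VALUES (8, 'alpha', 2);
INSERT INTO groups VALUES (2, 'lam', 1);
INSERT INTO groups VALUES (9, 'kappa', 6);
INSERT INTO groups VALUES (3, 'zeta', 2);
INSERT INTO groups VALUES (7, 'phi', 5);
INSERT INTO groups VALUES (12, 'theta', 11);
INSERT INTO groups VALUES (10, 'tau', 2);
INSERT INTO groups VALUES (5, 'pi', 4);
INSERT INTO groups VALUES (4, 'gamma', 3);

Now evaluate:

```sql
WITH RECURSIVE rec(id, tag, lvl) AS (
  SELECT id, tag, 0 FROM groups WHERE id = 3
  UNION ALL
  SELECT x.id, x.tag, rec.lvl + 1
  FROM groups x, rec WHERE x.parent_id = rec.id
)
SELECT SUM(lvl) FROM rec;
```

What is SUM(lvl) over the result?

6

Base: id=3 (zeta) at lvl 0.
Iteration 1: rows with parent_id in {3} -> gamma (id 4, lvl 1).
Iteration 2: rows with parent_id in {4} -> pi (id 5, lvl 2).
Iteration 3: rows with parent_id in {5} -> phi (id 7, lvl 3).
Iteration 4: no rows with parent_id in {7}; recursion stops.
SUM(lvl) = 0 + 1 + 2 + 3 = 6.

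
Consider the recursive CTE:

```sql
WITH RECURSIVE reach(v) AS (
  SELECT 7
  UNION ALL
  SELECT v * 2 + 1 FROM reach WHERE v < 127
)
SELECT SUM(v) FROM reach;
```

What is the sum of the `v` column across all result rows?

Base: v=7.
Iteration 1: 7 < 127 holds -> v = 7 * 2 + 1 = 15.
Iteration 2: 15 < 127 holds -> v = 15 * 2 + 1 = 31.
Iteration 3: 31 < 127 holds -> v = 31 * 2 + 1 = 63.
Iteration 4: 63 < 127 holds -> v = 63 * 2 + 1 = 127.
Iteration 5: 127 < 127 fails; recursion stops.
SUM(v) = 7 + 15 + 31 + 63 + 127 = 243.

243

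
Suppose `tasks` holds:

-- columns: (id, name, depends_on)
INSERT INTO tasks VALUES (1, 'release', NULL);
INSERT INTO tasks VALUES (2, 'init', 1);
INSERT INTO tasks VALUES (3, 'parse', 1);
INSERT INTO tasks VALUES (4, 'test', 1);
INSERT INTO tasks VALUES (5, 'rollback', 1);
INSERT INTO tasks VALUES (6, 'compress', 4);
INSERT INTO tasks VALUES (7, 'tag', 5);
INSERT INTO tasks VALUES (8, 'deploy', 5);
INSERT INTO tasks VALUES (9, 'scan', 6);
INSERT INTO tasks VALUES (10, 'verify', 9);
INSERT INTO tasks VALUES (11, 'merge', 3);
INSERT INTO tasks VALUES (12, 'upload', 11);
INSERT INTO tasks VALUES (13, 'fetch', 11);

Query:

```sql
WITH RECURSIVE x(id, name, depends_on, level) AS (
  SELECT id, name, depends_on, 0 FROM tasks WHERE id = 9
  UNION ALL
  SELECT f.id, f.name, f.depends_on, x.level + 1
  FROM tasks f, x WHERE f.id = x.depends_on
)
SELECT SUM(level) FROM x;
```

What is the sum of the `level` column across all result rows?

Base: id=9 (scan), depends_on=6, level 0.
Iteration 1: join on id=6 -> compress (id 6, depends_on=4, level 1).
Iteration 2: join on id=4 -> test (id 4, depends_on=1, level 2).
Iteration 3: join on id=1 -> release (id 1, depends_on=NULL, level 3).
Iteration 4: depends_on is NULL; no match; recursion stops.
SUM(level) = 0 + 1 + 2 + 3 = 6.

6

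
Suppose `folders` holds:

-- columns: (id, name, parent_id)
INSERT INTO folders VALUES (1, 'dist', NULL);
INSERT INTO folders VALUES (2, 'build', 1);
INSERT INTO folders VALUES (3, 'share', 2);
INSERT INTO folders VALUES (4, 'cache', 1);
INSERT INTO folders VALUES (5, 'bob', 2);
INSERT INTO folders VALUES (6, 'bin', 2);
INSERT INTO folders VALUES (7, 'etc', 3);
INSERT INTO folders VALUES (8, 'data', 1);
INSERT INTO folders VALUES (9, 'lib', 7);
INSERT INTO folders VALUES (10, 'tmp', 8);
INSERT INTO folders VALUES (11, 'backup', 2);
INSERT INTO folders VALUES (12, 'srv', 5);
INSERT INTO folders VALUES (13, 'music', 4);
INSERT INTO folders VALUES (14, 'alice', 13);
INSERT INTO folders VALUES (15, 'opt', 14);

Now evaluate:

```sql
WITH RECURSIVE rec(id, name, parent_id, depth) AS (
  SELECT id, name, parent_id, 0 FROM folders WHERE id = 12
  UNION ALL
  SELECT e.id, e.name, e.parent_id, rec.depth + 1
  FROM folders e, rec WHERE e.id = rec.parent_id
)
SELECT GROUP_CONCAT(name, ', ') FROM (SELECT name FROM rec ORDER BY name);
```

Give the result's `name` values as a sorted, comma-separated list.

bob, build, dist, srv

Base: id=12 (srv), parent_id=5, depth 0.
Iteration 1: join on id=5 -> bob (id 5, parent_id=2, depth 1).
Iteration 2: join on id=2 -> build (id 2, parent_id=1, depth 2).
Iteration 3: join on id=1 -> dist (id 1, parent_id=NULL, depth 3).
Iteration 4: parent_id is NULL; no match; recursion stops.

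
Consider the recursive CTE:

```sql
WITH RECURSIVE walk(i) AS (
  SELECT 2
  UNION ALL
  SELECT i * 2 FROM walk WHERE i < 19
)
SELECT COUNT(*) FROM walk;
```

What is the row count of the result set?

Base: i=2.
Iteration 1: 2 < 19 holds -> i = 2 * 2 = 4.
Iteration 2: 4 < 19 holds -> i = 4 * 2 = 8.
Iteration 3: 8 < 19 holds -> i = 8 * 2 = 16.
Iteration 4: 16 < 19 holds -> i = 16 * 2 = 32.
Iteration 5: 32 < 19 fails; recursion stops.
Total rows emitted: 5.

5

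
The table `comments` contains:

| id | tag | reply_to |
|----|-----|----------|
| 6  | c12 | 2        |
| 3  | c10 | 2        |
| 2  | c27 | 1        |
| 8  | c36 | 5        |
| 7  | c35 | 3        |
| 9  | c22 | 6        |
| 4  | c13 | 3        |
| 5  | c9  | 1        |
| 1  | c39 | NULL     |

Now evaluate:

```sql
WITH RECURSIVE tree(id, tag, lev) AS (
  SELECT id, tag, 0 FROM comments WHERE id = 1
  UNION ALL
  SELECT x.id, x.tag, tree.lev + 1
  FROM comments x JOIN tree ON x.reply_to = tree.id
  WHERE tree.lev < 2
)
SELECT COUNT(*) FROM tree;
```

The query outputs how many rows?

6

Base: id=1 (c39) at lev 0.
Iteration 1: rows with reply_to in {1} -> c27 (id 2, lev 1), c9 (id 5, lev 1).
Iteration 2: rows with reply_to in {2,5} -> c10 (id 3, lev 2), c12 (id 6, lev 2), c36 (id 8, lev 2).
Iteration 3: lev < 2 fails for all current rows; recursion stops.
Total rows emitted: 6.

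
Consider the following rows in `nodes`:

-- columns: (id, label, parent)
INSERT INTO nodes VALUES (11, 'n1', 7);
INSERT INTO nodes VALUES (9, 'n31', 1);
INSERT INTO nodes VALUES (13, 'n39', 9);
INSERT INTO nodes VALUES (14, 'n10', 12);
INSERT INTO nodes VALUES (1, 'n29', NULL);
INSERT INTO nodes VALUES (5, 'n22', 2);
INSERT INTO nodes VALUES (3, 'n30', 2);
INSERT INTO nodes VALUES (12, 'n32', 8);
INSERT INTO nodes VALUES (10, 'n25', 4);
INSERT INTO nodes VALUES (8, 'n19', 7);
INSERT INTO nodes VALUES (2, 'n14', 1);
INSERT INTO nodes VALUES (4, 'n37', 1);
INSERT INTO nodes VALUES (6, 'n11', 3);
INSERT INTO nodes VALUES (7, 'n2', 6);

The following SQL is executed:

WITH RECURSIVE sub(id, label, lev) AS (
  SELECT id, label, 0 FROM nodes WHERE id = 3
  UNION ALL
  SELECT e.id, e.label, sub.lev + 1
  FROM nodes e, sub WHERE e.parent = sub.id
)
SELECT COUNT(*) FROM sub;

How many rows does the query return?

Base: id=3 (n30) at lev 0.
Iteration 1: rows with parent in {3} -> n11 (id 6, lev 1).
Iteration 2: rows with parent in {6} -> n2 (id 7, lev 2).
Iteration 3: rows with parent in {7} -> n19 (id 8, lev 3), n1 (id 11, lev 3).
Iteration 4: rows with parent in {8,11} -> n32 (id 12, lev 4).
Iteration 5: rows with parent in {12} -> n10 (id 14, lev 5).
Iteration 6: no rows with parent in {14}; recursion stops.
Total rows emitted: 7.

7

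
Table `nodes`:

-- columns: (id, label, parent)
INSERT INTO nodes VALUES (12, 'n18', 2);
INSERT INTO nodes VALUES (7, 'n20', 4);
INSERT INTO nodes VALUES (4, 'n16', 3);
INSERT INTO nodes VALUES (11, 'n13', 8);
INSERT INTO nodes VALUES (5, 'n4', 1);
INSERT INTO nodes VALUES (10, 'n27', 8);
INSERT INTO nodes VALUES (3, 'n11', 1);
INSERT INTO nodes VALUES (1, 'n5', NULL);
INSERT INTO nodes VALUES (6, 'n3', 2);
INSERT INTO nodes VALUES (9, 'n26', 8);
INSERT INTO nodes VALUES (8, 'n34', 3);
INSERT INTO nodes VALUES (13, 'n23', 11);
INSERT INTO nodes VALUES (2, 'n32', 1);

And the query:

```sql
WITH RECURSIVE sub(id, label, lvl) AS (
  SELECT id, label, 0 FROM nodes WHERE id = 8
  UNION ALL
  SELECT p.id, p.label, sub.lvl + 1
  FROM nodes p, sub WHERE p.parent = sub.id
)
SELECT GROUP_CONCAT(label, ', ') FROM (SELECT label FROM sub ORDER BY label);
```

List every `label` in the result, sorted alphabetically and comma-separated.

n13, n23, n26, n27, n34

Base: id=8 (n34) at lvl 0.
Iteration 1: rows with parent in {8} -> n26 (id 9, lvl 1), n27 (id 10, lvl 1), n13 (id 11, lvl 1).
Iteration 2: rows with parent in {9,10,11} -> n23 (id 13, lvl 2).
Iteration 3: no rows with parent in {13}; recursion stops.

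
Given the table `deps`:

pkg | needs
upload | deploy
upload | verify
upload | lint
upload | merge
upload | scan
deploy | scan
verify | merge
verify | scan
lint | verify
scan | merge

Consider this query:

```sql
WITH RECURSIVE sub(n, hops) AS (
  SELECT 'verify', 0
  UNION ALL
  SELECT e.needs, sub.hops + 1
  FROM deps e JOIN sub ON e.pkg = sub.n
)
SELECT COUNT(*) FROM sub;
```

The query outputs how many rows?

4

Base: (verify, hops=0).
Iteration 1: edges from {verify} -> (merge, hops=1), (scan, hops=1).
Iteration 2: edges from {merge,scan} -> (merge, hops=2).
Iteration 3: no outgoing edges from {merge}; recursion stops.
Total rows emitted: 4.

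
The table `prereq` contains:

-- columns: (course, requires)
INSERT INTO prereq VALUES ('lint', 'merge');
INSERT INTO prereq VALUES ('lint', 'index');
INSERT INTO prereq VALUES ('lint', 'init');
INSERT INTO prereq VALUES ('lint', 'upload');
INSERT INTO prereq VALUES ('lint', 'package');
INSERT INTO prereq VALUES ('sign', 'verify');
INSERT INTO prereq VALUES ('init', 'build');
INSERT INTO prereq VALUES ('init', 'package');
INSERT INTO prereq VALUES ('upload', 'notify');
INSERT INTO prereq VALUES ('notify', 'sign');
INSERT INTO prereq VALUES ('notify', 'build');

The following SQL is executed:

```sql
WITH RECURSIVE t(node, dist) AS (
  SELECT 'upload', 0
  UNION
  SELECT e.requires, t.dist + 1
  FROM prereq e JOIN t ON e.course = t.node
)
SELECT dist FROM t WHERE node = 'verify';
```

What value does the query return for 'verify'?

3

Base: (upload, dist=0).
Iteration 1: edges from {upload} -> (notify, dist=1).
Iteration 2: edges from {notify} -> (build, dist=2), (sign, dist=2).
Iteration 3: edges from {build,sign} -> (verify, dist=3).
Iteration 4: no outgoing edges from {verify}; recursion stops.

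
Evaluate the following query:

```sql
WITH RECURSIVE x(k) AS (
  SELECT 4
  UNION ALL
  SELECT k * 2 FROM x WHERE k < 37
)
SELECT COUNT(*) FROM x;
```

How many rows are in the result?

5

Base: k=4.
Iteration 1: 4 < 37 holds -> k = 4 * 2 = 8.
Iteration 2: 8 < 37 holds -> k = 8 * 2 = 16.
Iteration 3: 16 < 37 holds -> k = 16 * 2 = 32.
Iteration 4: 32 < 37 holds -> k = 32 * 2 = 64.
Iteration 5: 64 < 37 fails; recursion stops.
Total rows emitted: 5.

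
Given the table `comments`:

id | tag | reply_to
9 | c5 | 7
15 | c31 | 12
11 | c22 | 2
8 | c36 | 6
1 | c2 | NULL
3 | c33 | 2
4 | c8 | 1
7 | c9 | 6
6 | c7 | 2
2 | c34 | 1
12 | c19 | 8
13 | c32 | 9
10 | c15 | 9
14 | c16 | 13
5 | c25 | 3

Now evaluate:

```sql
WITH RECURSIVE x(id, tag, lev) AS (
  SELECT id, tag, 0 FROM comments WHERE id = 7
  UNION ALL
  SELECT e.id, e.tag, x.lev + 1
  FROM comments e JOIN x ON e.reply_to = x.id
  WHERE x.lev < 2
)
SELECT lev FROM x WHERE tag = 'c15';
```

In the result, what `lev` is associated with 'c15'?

2

Base: id=7 (c9) at lev 0.
Iteration 1: rows with reply_to in {7} -> c5 (id 9, lev 1).
Iteration 2: rows with reply_to in {9} -> c15 (id 10, lev 2), c32 (id 13, lev 2).
Iteration 3: lev < 2 fails for all current rows; recursion stops.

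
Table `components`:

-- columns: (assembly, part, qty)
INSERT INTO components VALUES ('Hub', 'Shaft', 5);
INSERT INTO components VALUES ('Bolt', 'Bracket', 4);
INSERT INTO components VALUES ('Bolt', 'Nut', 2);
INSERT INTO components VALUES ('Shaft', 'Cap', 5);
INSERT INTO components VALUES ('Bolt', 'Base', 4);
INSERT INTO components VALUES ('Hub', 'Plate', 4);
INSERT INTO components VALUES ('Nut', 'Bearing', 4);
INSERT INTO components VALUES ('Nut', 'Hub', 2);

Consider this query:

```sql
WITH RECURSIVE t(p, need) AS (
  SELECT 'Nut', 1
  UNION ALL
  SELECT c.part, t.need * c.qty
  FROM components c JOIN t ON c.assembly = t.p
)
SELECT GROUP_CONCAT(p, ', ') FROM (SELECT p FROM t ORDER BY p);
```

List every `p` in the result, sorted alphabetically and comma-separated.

Bearing, Cap, Hub, Nut, Plate, Shaft

Base: (Nut, need=1).
Iteration 1: components of {Nut} -> Bearing = 1*4 = 4, Hub = 1*2 = 2.
Iteration 2: components of {Bearing,Hub} -> Plate = 2*4 = 8, Shaft = 2*5 = 10.
Iteration 3: components of {Plate,Shaft} -> Cap = 10*5 = 50.
Iteration 4: no further components; recursion stops.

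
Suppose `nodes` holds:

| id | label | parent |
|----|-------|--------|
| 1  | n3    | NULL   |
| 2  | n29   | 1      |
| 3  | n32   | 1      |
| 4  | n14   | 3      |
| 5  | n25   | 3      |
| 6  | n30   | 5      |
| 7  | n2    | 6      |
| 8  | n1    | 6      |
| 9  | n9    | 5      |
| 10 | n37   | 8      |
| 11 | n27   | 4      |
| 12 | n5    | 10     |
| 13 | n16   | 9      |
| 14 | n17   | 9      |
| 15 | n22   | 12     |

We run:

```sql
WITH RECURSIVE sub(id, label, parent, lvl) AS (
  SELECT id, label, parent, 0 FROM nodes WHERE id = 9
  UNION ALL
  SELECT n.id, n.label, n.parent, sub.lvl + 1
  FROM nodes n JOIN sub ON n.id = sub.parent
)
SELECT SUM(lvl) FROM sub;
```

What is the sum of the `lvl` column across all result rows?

Base: id=9 (n9), parent=5, lvl 0.
Iteration 1: join on id=5 -> n25 (id 5, parent=3, lvl 1).
Iteration 2: join on id=3 -> n32 (id 3, parent=1, lvl 2).
Iteration 3: join on id=1 -> n3 (id 1, parent=NULL, lvl 3).
Iteration 4: parent is NULL; no match; recursion stops.
SUM(lvl) = 0 + 1 + 2 + 3 = 6.

6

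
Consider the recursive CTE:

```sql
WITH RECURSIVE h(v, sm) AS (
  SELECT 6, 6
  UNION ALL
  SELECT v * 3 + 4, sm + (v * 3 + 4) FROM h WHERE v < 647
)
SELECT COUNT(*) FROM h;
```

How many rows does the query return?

6

Base: v=6, sm=6.
Iteration 1: 6 < 647 holds -> v = 6 * 3 + 4 = 22, sm = 6 + 22 = 28.
Iteration 2: 22 < 647 holds -> v = 22 * 3 + 4 = 70, sm = 28 + 70 = 98.
Iteration 3: 70 < 647 holds -> v = 70 * 3 + 4 = 214, sm = 98 + 214 = 312.
Iteration 4: 214 < 647 holds -> v = 214 * 3 + 4 = 646, sm = 312 + 646 = 958.
Iteration 5: 646 < 647 holds -> v = 646 * 3 + 4 = 1942, sm = 958 + 1942 = 2900.
Iteration 6: 1942 < 647 fails; recursion stops.
Total rows emitted: 6.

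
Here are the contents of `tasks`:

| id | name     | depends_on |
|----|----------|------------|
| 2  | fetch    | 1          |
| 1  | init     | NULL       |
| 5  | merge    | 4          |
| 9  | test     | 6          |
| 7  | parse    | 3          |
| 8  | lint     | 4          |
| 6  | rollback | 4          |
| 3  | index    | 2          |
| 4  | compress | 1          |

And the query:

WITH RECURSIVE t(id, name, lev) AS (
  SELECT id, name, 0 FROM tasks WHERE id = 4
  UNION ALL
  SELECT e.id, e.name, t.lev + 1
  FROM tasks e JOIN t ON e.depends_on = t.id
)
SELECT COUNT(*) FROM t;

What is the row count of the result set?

5

Base: id=4 (compress) at lev 0.
Iteration 1: rows with depends_on in {4} -> merge (id 5, lev 1), rollback (id 6, lev 1), lint (id 8, lev 1).
Iteration 2: rows with depends_on in {5,6,8} -> test (id 9, lev 2).
Iteration 3: no rows with depends_on in {9}; recursion stops.
Total rows emitted: 5.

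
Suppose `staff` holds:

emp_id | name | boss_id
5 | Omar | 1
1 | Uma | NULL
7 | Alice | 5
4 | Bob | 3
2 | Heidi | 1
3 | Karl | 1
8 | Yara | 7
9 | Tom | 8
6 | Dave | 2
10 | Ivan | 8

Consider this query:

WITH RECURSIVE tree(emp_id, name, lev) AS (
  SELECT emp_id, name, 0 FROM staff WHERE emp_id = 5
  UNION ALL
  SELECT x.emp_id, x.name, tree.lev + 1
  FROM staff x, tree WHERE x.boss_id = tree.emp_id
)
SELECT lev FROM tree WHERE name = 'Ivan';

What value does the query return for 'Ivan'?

3

Base: emp_id=5 (Omar) at lev 0.
Iteration 1: rows with boss_id in {5} -> Alice (id 7, lev 1).
Iteration 2: rows with boss_id in {7} -> Yara (id 8, lev 2).
Iteration 3: rows with boss_id in {8} -> Tom (id 9, lev 3), Ivan (id 10, lev 3).
Iteration 4: no rows with boss_id in {9,10}; recursion stops.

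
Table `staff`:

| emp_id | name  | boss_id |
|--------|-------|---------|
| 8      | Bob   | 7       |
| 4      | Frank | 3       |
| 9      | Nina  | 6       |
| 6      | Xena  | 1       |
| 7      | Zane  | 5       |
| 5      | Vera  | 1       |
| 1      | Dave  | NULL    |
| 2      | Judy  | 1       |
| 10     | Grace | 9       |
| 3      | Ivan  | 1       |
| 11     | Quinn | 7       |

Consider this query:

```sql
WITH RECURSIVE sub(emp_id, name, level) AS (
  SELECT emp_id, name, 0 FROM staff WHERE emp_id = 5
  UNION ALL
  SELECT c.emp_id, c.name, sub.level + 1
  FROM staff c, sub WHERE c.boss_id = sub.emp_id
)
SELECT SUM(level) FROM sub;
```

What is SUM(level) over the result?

Base: emp_id=5 (Vera) at level 0.
Iteration 1: rows with boss_id in {5} -> Zane (id 7, level 1).
Iteration 2: rows with boss_id in {7} -> Bob (id 8, level 2), Quinn (id 11, level 2).
Iteration 3: no rows with boss_id in {8,11}; recursion stops.
SUM(level) = 0 + 1 + 2 + 2 = 5.

5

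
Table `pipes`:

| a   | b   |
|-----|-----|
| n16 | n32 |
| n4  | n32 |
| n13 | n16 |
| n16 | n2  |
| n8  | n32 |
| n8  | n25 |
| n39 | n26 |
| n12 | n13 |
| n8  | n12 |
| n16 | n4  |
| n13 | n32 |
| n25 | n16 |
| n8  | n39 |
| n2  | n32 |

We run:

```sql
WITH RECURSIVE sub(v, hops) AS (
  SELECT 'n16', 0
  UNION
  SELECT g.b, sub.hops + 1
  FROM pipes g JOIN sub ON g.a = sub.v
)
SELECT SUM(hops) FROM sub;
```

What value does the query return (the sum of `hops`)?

5

Base: (n16, hops=0).
Iteration 1: edges from {n16} -> (n2, hops=1), (n32, hops=1), (n4, hops=1).
Iteration 2: edges from {n2,n32,n4} -> (n32, hops=2). [UNION drops 1 duplicate row(s)]
Iteration 3: no outgoing edges from {n32}; recursion stops.
SUM(hops) = 0 + 1 + 1 + 1 + 2 = 5.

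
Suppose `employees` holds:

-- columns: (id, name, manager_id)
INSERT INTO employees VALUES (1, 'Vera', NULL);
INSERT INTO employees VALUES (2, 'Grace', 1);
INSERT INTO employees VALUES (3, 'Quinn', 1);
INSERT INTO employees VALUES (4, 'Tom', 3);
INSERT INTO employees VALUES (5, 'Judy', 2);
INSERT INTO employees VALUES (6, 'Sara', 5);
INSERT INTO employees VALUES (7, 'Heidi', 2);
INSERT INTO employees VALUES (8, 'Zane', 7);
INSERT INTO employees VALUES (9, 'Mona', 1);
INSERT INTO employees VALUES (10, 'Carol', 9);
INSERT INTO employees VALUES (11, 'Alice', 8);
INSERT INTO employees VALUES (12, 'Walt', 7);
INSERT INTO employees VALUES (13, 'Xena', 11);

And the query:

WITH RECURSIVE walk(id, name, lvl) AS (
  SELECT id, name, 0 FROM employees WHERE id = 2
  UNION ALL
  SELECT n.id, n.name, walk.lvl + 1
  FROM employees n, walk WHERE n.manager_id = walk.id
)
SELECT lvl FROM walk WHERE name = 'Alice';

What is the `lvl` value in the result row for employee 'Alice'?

Base: id=2 (Grace) at lvl 0.
Iteration 1: rows with manager_id in {2} -> Judy (id 5, lvl 1), Heidi (id 7, lvl 1).
Iteration 2: rows with manager_id in {5,7} -> Sara (id 6, lvl 2), Zane (id 8, lvl 2), Walt (id 12, lvl 2).
Iteration 3: rows with manager_id in {6,8,12} -> Alice (id 11, lvl 3).
Iteration 4: rows with manager_id in {11} -> Xena (id 13, lvl 4).
Iteration 5: no rows with manager_id in {13}; recursion stops.

3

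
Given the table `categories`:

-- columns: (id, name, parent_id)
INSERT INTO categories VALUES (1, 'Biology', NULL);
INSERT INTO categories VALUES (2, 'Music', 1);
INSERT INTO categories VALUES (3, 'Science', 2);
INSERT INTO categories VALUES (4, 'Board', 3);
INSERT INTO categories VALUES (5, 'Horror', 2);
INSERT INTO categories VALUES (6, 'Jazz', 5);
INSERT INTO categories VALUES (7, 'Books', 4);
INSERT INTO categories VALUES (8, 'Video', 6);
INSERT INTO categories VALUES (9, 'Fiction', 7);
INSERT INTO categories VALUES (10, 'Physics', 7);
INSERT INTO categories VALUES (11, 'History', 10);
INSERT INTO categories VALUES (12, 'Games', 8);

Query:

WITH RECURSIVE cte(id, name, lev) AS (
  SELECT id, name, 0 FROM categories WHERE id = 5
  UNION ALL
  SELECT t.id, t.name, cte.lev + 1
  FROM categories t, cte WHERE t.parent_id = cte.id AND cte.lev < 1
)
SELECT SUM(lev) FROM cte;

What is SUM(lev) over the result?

1

Base: id=5 (Horror) at lev 0.
Iteration 1: rows with parent_id in {5} -> Jazz (id 6, lev 1).
Iteration 2: lev < 1 fails for all current rows; recursion stops.
SUM(lev) = 0 + 1 = 1.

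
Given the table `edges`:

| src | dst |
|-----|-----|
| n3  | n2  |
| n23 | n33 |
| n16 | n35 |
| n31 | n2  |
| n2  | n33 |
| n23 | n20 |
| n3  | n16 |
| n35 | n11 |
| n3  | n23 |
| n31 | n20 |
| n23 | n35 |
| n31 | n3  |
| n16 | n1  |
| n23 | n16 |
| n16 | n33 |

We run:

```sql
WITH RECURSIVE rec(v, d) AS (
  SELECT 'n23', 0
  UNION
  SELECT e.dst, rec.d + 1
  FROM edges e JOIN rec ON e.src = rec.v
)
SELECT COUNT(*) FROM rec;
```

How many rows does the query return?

Base: (n23, d=0).
Iteration 1: edges from {n23} -> (n16, d=1), (n20, d=1), (n33, d=1), (n35, d=1).
Iteration 2: edges from {n16,n20,n33,n35} -> (n1, d=2), (n11, d=2), (n33, d=2), (n35, d=2).
Iteration 3: edges from {n1,n11,n33,n35} -> (n11, d=3).
Iteration 4: no outgoing edges from {n11}; recursion stops.
Total rows emitted: 10.

10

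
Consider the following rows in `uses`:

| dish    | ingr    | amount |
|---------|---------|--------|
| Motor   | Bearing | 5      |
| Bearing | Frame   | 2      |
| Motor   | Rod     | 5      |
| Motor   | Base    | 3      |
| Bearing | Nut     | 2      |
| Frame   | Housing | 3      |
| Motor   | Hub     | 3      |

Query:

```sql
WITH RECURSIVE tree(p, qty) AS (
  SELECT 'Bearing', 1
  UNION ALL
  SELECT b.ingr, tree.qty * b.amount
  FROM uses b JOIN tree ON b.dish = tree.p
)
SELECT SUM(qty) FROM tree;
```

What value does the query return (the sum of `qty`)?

11

Base: (Bearing, qty=1).
Iteration 1: components of {Bearing} -> Frame = 1*2 = 2, Nut = 1*2 = 2.
Iteration 2: components of {Frame,Nut} -> Housing = 2*3 = 6.
Iteration 3: no further components; recursion stops.
SUM(qty) = 1 + 2 + 2 + 6 = 11.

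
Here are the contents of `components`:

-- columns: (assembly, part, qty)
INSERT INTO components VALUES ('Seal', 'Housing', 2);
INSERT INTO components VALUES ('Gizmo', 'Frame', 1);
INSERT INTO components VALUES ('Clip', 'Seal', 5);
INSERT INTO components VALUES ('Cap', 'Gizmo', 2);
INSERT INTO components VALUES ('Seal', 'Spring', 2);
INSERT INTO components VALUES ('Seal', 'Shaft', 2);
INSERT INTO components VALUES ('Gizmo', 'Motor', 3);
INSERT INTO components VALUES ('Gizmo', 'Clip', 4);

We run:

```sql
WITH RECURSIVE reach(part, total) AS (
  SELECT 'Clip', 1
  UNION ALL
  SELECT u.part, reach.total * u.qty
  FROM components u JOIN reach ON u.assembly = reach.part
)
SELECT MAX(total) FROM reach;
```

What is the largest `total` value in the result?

10

Base: (Clip, total=1).
Iteration 1: components of {Clip} -> Seal = 1*5 = 5.
Iteration 2: components of {Seal} -> Housing = 5*2 = 10, Shaft = 5*2 = 10, Spring = 5*2 = 10.
Iteration 3: no further components; recursion stops.
total values: 1, 5, 10, 10, 10; the maximum is 10.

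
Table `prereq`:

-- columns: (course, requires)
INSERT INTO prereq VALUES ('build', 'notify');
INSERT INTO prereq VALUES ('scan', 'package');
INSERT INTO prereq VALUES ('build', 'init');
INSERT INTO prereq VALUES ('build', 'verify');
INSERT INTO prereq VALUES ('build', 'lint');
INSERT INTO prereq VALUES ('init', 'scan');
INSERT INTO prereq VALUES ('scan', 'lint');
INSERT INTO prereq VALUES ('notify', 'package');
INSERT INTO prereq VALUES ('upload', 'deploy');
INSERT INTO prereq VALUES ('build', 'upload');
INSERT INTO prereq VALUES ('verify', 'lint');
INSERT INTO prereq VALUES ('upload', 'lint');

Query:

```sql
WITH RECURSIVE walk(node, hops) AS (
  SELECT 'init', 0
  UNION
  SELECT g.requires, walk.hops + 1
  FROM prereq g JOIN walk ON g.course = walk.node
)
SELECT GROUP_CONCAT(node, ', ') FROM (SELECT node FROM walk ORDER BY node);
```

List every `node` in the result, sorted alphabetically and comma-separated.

init, lint, package, scan

Base: (init, hops=0).
Iteration 1: edges from {init} -> (scan, hops=1).
Iteration 2: edges from {scan} -> (lint, hops=2), (package, hops=2).
Iteration 3: no outgoing edges from {lint,package}; recursion stops.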